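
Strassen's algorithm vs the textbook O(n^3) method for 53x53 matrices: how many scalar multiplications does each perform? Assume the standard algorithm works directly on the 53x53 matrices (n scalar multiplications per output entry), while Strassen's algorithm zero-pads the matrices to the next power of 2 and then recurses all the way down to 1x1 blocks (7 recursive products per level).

Matrix multiplication for 53x53 matrices:

Strassen's algorithm requires power-of-2 dimensions. Pad 53x53 to 64x64 (next power of 2).

Standard algorithm: 53^3 = 148877 multiplications
Strassen's algorithm: 7^(log2(64)) = 7^6 = 117649 multiplications
Savings: 148877 - 117649 = 31228 multiplications

Standard: 148877 multiplications (53^3). Strassen: 117649 multiplications (7^6, after padding to 64x64). Strassen reduces 8 recursive multiplications to 7 at each level.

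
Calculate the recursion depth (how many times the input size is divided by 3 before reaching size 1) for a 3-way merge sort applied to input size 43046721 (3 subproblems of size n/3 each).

For divide and conquer with division factor 3:

Problem sizes at each level:
Level 0: 43046721
Level 1: 14348907
Level 2: 4782969
Level 3: 1594323
Level 4: 531441
Level 5: 177147
Level 6: 59049
Level 7: 19683
Level 8: 6561
Level 9: 2187
Level 10: 729
Level 11: 243
Level 12: 81
Level 13: 27
Level 14: 9
Level 15: 3
Level 16: 1

The root is level 0 and the size-1 base case is level 16 (the tree spans levels 0 through 16, i.e. 17 levels counting the root), so the depth is the number of divisions: log_3(43046721) = 16

The recursion tree depth is log_3(43046721) = 16. At each level, the problem size is divided by 3, so it takes 16 divisions to reduce to a base case of size 1. The algorithm makes 3 recursive calls at each level.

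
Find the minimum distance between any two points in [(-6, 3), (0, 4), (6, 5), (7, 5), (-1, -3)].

Computing all pairwise distances among 5 points:

d((-6, 3), (0, 4)) = 6.0828
d((-6, 3), (6, 5)) = 12.1655
d((-6, 3), (7, 5)) = 13.1529
d((-6, 3), (-1, -3)) = 7.8102
d((0, 4), (6, 5)) = 6.0828
d((0, 4), (7, 5)) = 7.0711
d((0, 4), (-1, -3)) = 7.0711
d((6, 5), (7, 5)) = 1.0 <-- minimum
d((6, 5), (-1, -3)) = 10.6301
d((7, 5), (-1, -3)) = 11.3137

Closest pair: (6, 5) and (7, 5) with distance 1.0

The closest pair is (6, 5) and (7, 5) with Euclidean distance 1.0. For 5 points, brute-force pairwise comparison is shown above. For large n, the divide-and-conquer algorithm (sort by x, recurse on halves, check the dividing strip) achieves O(n log n).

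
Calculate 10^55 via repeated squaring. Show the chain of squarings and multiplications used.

Computing 10^55 by squaring (build up from 10^1; each line after the first costs one multiplication):

10^1 = 10
10^2 = (10^1)^2 = 10^2 = 100
10^3 = 10 * 10^2 = 10 * 100 = 1000
10^6 = (10^3)^2 = 1000^2 = 1000000
10^12 = (10^6)^2 = 1000000^2 = 1000000000000
10^13 = 10 * 10^12 = 10 * 1000000000000 = 10000000000000
10^26 = (10^13)^2 = 10000000000000^2 = 100000000000000000000000000
10^27 = 10 * 10^26 = 10 * 100000000000000000000000000 = 1000000000000000000000000000
10^54 = (10^27)^2 = 1000000000000000000000000000^2 = 1000000000000000000000000000000000000000000000000000000
10^55 = 10 * 10^54 = 10 * 1000000000000000000000000000000000000000000000000000000 = 10000000000000000000000000000000000000000000000000000000

Result: 10000000000000000000000000000000000000000000000000000000
Multiplications needed: 9 (9 lines after 10^1)

10^55 = 10000000000000000000000000000000000000000000000000000000. Using exponentiation by squaring, this requires 9 multiplications. The key idea: if the exponent is even, square the half-power; if odd, multiply by the base once.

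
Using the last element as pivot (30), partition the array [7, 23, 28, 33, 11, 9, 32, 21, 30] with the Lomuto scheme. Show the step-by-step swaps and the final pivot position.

Lomuto partition with pivot = 30:

Initial array: [7, 23, 28, 33, 11, 9, 32, 21, 30]

arr[0]=7 <= 30: swap with position 0, array becomes [7, 23, 28, 33, 11, 9, 32, 21, 30]
arr[1]=23 <= 30: swap with position 1, array becomes [7, 23, 28, 33, 11, 9, 32, 21, 30]
arr[2]=28 <= 30: swap with position 2, array becomes [7, 23, 28, 33, 11, 9, 32, 21, 30]
arr[3]=33 > 30: no swap
arr[4]=11 <= 30: swap with position 3, array becomes [7, 23, 28, 11, 33, 9, 32, 21, 30]
arr[5]=9 <= 30: swap with position 4, array becomes [7, 23, 28, 11, 9, 33, 32, 21, 30]
arr[6]=32 > 30: no swap
arr[7]=21 <= 30: swap with position 5, array becomes [7, 23, 28, 11, 9, 21, 32, 33, 30]

Place pivot at position 6: [7, 23, 28, 11, 9, 21, 30, 33, 32]
Pivot position: 6

After partitioning with pivot 30, the array becomes [7, 23, 28, 11, 9, 21, 30, 33, 32]. The pivot is placed at index 6. All elements to the left of the pivot are <= 30, and all elements to the right are > 30.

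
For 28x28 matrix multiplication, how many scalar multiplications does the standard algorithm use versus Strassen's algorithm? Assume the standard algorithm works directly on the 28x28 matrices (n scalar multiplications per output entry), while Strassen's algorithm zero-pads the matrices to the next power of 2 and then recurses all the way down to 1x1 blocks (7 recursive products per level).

Matrix multiplication for 28x28 matrices:

Strassen's algorithm requires power-of-2 dimensions. Pad 28x28 to 32x32 (next power of 2).

Standard algorithm: 28^3 = 21952 multiplications
Strassen's algorithm: 7^(log2(32)) = 7^5 = 16807 multiplications
Savings: 21952 - 16807 = 5145 multiplications

Standard: 21952 multiplications (28^3). Strassen: 16807 multiplications (7^5, after padding to 32x32). Strassen reduces 8 recursive multiplications to 7 at each level.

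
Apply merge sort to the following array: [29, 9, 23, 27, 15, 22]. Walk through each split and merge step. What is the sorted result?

Merge sort trace:

Split: [29, 9, 23, 27, 15, 22] -> [29, 9, 23] and [27, 15, 22]
  Split: [29, 9, 23] -> [29] and [9, 23]
    Split: [9, 23] -> [9] and [23]
    Merge: [9] + [23] -> [9, 23]
  Merge: [29] + [9, 23] -> [9, 23, 29]
  Split: [27, 15, 22] -> [27] and [15, 22]
    Split: [15, 22] -> [15] and [22]
    Merge: [15] + [22] -> [15, 22]
  Merge: [27] + [15, 22] -> [15, 22, 27]
Merge: [9, 23, 29] + [15, 22, 27] -> [9, 15, 22, 23, 27, 29]

Final sorted array: [9, 15, 22, 23, 27, 29]

The merge sort proceeds by recursively splitting the array and merging sorted halves.
After all merges, the sorted array is [9, 15, 22, 23, 27, 29].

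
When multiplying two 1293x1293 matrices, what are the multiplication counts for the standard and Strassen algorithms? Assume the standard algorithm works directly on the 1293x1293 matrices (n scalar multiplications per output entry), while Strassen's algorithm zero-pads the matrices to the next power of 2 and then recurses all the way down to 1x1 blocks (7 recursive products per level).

Matrix multiplication for 1293x1293 matrices:

Strassen's algorithm requires power-of-2 dimensions. Pad 1293x1293 to 2048x2048 (next power of 2).

Standard algorithm: 1293^3 = 2161700757 multiplications
Strassen's algorithm: 7^(log2(2048)) = 7^11 = 1977326743 multiplications
Savings: 2161700757 - 1977326743 = 184374014 multiplications

Standard: 2161700757 multiplications (1293^3). Strassen: 1977326743 multiplications (7^11, after padding to 2048x2048). Strassen reduces 8 recursive multiplications to 7 at each level.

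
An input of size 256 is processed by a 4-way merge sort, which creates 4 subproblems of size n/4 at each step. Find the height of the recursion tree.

For divide and conquer with division factor 4:

Problem sizes at each level:
Level 0: 256
Level 1: 64
Level 2: 16
Level 3: 4
Level 4: 1

The root is level 0 and the size-1 base case is level 4 (the tree spans levels 0 through 4, i.e. 5 levels counting the root), so the depth is the number of divisions: log_4(256) = 4

The recursion tree depth is log_4(256) = 4. At each level, the problem size is divided by 4, so it takes 4 divisions to reduce to a base case of size 1. The algorithm makes 4 recursive calls at each level.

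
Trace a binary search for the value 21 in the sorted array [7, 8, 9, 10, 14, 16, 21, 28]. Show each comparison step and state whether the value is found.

Binary search for 21 in [7, 8, 9, 10, 14, 16, 21, 28]:

lo=0, hi=7, mid=3, arr[mid]=10 -> 10 < 21, search right half
lo=4, hi=7, mid=5, arr[mid]=16 -> 16 < 21, search right half
lo=6, hi=7, mid=6, arr[mid]=21 -> Found target at index 6!

Binary search finds 21 at index 6 after 3 comparisons. The search repeatedly halves the search space by comparing with the middle element.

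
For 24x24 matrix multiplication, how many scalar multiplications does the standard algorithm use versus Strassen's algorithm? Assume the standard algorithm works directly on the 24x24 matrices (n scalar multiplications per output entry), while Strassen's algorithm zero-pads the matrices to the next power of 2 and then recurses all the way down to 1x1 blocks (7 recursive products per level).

Matrix multiplication for 24x24 matrices:

Strassen's algorithm requires power-of-2 dimensions. Pad 24x24 to 32x32 (next power of 2).

Standard algorithm: 24^3 = 13824 multiplications
Strassen's algorithm: 7^(log2(32)) = 7^5 = 16807 multiplications
Difference: 13824 - 16807 = -2983 (Strassen uses MORE here due to padding overhead — for small or just-over-power-of-2 n, padding can outweigh the per-level savings)

Standard: 13824 multiplications (24^3). Strassen: 16807 multiplications (7^5, after padding to 32x32). Strassen reduces 8 recursive multiplications to 7 at each level.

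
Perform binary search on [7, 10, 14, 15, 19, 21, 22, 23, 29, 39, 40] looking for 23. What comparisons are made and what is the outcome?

Binary search for 23 in [7, 10, 14, 15, 19, 21, 22, 23, 29, 39, 40]:

lo=0, hi=10, mid=5, arr[mid]=21 -> 21 < 23, search right half
lo=6, hi=10, mid=8, arr[mid]=29 -> 29 > 23, search left half
lo=6, hi=7, mid=6, arr[mid]=22 -> 22 < 23, search right half
lo=7, hi=7, mid=7, arr[mid]=23 -> Found target at index 7!

Binary search finds 23 at index 7 after 4 comparisons. The search repeatedly halves the search space by comparing with the middle element.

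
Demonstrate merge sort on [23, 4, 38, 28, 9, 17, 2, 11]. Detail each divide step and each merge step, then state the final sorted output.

Merge sort trace:

Split: [23, 4, 38, 28, 9, 17, 2, 11] -> [23, 4, 38, 28] and [9, 17, 2, 11]
  Split: [23, 4, 38, 28] -> [23, 4] and [38, 28]
    Split: [23, 4] -> [23] and [4]
    Merge: [23] + [4] -> [4, 23]
    Split: [38, 28] -> [38] and [28]
    Merge: [38] + [28] -> [28, 38]
  Merge: [4, 23] + [28, 38] -> [4, 23, 28, 38]
  Split: [9, 17, 2, 11] -> [9, 17] and [2, 11]
    Split: [9, 17] -> [9] and [17]
    Merge: [9] + [17] -> [9, 17]
    Split: [2, 11] -> [2] and [11]
    Merge: [2] + [11] -> [2, 11]
  Merge: [9, 17] + [2, 11] -> [2, 9, 11, 17]
Merge: [4, 23, 28, 38] + [2, 9, 11, 17] -> [2, 4, 9, 11, 17, 23, 28, 38]

Final sorted array: [2, 4, 9, 11, 17, 23, 28, 38]

The merge sort proceeds by recursively splitting the array and merging sorted halves.
After all merges, the sorted array is [2, 4, 9, 11, 17, 23, 28, 38].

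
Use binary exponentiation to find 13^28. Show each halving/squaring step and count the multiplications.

Computing 13^28 by squaring (build up from 13^1; each line after the first costs one multiplication):

13^1 = 13
13^2 = (13^1)^2 = 13^2 = 169
13^3 = 13 * 13^2 = 13 * 169 = 2197
13^6 = (13^3)^2 = 2197^2 = 4826809
13^7 = 13 * 13^6 = 13 * 4826809 = 62748517
13^14 = (13^7)^2 = 62748517^2 = 3937376385699289
13^28 = (13^14)^2 = 3937376385699289^2 = 15502932802662396215269535105521

Result: 15502932802662396215269535105521
Multiplications needed: 6 (6 lines after 13^1)

13^28 = 15502932802662396215269535105521. Using exponentiation by squaring, this requires 6 multiplications. The key idea: if the exponent is even, square the half-power; if odd, multiply by the base once.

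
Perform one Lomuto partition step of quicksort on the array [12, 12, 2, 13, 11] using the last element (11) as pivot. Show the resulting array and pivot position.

Lomuto partition with pivot = 11:

Initial array: [12, 12, 2, 13, 11]

arr[0]=12 > 11: no swap
arr[1]=12 > 11: no swap
arr[2]=2 <= 11: swap with position 0, array becomes [2, 12, 12, 13, 11]
arr[3]=13 > 11: no swap

Place pivot at position 1: [2, 11, 12, 13, 12]
Pivot position: 1

After partitioning with pivot 11, the array becomes [2, 11, 12, 13, 12]. The pivot is placed at index 1. All elements to the left of the pivot are <= 11, and all elements to the right are > 11.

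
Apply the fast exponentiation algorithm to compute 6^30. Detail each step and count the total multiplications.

Computing 6^30 by squaring (build up from 6^1; each line after the first costs one multiplication):

6^1 = 6
6^2 = (6^1)^2 = 6^2 = 36
6^3 = 6 * 6^2 = 6 * 36 = 216
6^6 = (6^3)^2 = 216^2 = 46656
6^7 = 6 * 6^6 = 6 * 46656 = 279936
6^14 = (6^7)^2 = 279936^2 = 78364164096
6^15 = 6 * 6^14 = 6 * 78364164096 = 470184984576
6^30 = (6^15)^2 = 470184984576^2 = 221073919720733357899776

Result: 221073919720733357899776
Multiplications needed: 7 (7 lines after 6^1)

6^30 = 221073919720733357899776. Using exponentiation by squaring, this requires 7 multiplications. The key idea: if the exponent is even, square the half-power; if odd, multiply by the base once.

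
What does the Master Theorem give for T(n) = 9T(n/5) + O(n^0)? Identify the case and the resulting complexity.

Master Theorem for T(n) = 9T(n/5) + O(n^0):

a = 9, b = 5, c = 0
log_b(a) = log_5(9) = 1.3652

Case 1: c = 0 < log_5(9) = 1.3652
T(n) = O(n^(log_5 9))

For T(n) = 9T(n/5) + O(n^0): log_5(9) = 1.3652. This is Case 1 of the Master Theorem (c < log_b(a), work dominated by leaves), giving O(n^(log_5 9)).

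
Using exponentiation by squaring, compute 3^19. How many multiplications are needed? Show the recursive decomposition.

Computing 3^19 by squaring (build up from 3^1; each line after the first costs one multiplication):

3^1 = 3
3^2 = (3^1)^2 = 3^2 = 9
3^4 = (3^2)^2 = 9^2 = 81
3^8 = (3^4)^2 = 81^2 = 6561
3^9 = 3 * 3^8 = 3 * 6561 = 19683
3^18 = (3^9)^2 = 19683^2 = 387420489
3^19 = 3 * 3^18 = 3 * 387420489 = 1162261467

Result: 1162261467
Multiplications needed: 6 (6 lines after 3^1)

3^19 = 1162261467. Using exponentiation by squaring, this requires 6 multiplications. The key idea: if the exponent is even, square the half-power; if odd, multiply by the base once.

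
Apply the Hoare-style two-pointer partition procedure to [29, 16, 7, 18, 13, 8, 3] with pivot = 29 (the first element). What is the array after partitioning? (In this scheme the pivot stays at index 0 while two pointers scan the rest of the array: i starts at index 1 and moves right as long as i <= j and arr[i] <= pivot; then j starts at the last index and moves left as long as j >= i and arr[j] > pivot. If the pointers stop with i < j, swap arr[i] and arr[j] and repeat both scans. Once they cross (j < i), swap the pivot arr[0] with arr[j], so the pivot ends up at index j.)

Hoare-style two-pointer partition with pivot = 29:

Initial array: [29, 16, 7, 18, 13, 8, 3]

Pointers start at i = 1, j = 6.
i ends at 7, j ends at 6: the pointers have crossed (j < i), so scanning stops.

Swap pivot arr[0] with arr[6] to place pivot at position 6: [3, 16, 7, 18, 13, 8, 29]
Pivot position: 6

After partitioning with pivot 29, the array becomes [3, 16, 7, 18, 13, 8, 29]. The pivot is placed at index 6. All elements to the left of the pivot are <= 29, and all elements to the right are > 29.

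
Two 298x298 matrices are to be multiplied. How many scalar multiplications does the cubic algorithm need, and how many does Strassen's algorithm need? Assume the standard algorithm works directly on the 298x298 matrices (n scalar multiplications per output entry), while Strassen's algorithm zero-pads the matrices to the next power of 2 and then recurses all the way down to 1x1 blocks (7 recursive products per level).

Matrix multiplication for 298x298 matrices:

Strassen's algorithm requires power-of-2 dimensions. Pad 298x298 to 512x512 (next power of 2).

Standard algorithm: 298^3 = 26463592 multiplications
Strassen's algorithm: 7^(log2(512)) = 7^9 = 40353607 multiplications
Difference: 26463592 - 40353607 = -13890015 (Strassen uses MORE here due to padding overhead — for small or just-over-power-of-2 n, padding can outweigh the per-level savings)

Standard: 26463592 multiplications (298^3). Strassen: 40353607 multiplications (7^9, after padding to 512x512). Strassen reduces 8 recursive multiplications to 7 at each level.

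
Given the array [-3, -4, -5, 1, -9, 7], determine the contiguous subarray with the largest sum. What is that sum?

Using Kadane's algorithm on [-3, -4, -5, 1, -9, 7]:

Scanning through the array:
Position 1 (value -4): max_ending_here = -4, max_so_far = -3
Position 2 (value -5): max_ending_here = -5, max_so_far = -3
Position 3 (value 1): max_ending_here = 1, max_so_far = 1
Position 4 (value -9): max_ending_here = -8, max_so_far = 1
Position 5 (value 7): max_ending_here = 7, max_so_far = 7

Maximum subarray: [7]
Maximum sum: 7

The maximum subarray is [7] with sum 7. This subarray runs from index 5 to index 5.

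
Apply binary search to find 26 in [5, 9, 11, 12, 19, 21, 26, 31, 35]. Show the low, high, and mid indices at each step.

Binary search for 26 in [5, 9, 11, 12, 19, 21, 26, 31, 35]:

lo=0, hi=8, mid=4, arr[mid]=19 -> 19 < 26, search right half
lo=5, hi=8, mid=6, arr[mid]=26 -> Found target at index 6!

Binary search finds 26 at index 6 after 2 comparisons. The search repeatedly halves the search space by comparing with the middle element.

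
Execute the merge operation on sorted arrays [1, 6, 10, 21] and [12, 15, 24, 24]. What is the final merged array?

Merging process:

Compare 1 vs 12: take 1 from left. Merged: [1]
Compare 6 vs 12: take 6 from left. Merged: [1, 6]
Compare 10 vs 12: take 10 from left. Merged: [1, 6, 10]
Compare 21 vs 12: take 12 from right. Merged: [1, 6, 10, 12]
Compare 21 vs 15: take 15 from right. Merged: [1, 6, 10, 12, 15]
Compare 21 vs 24: take 21 from left. Merged: [1, 6, 10, 12, 15, 21]
Append remaining from right: [24, 24]. Merged: [1, 6, 10, 12, 15, 21, 24, 24]

Final merged array: [1, 6, 10, 12, 15, 21, 24, 24]
Total comparisons: 6

The merged array is [1, 6, 10, 12, 15, 21, 24, 24], requiring 6 comparisons. The merge step runs in O(n) time where n is the total number of elements.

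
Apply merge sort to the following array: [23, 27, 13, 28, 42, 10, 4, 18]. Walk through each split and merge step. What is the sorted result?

Merge sort trace:

Split: [23, 27, 13, 28, 42, 10, 4, 18] -> [23, 27, 13, 28] and [42, 10, 4, 18]
  Split: [23, 27, 13, 28] -> [23, 27] and [13, 28]
    Split: [23, 27] -> [23] and [27]
    Merge: [23] + [27] -> [23, 27]
    Split: [13, 28] -> [13] and [28]
    Merge: [13] + [28] -> [13, 28]
  Merge: [23, 27] + [13, 28] -> [13, 23, 27, 28]
  Split: [42, 10, 4, 18] -> [42, 10] and [4, 18]
    Split: [42, 10] -> [42] and [10]
    Merge: [42] + [10] -> [10, 42]
    Split: [4, 18] -> [4] and [18]
    Merge: [4] + [18] -> [4, 18]
  Merge: [10, 42] + [4, 18] -> [4, 10, 18, 42]
Merge: [13, 23, 27, 28] + [4, 10, 18, 42] -> [4, 10, 13, 18, 23, 27, 28, 42]

Final sorted array: [4, 10, 13, 18, 23, 27, 28, 42]

The merge sort proceeds by recursively splitting the array and merging sorted halves.
After all merges, the sorted array is [4, 10, 13, 18, 23, 27, 28, 42].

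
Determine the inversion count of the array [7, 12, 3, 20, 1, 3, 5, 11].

Finding inversions in [7, 12, 3, 20, 1, 3, 5, 11]:

(0, 2): arr[0]=7 > arr[2]=3
(0, 4): arr[0]=7 > arr[4]=1
(0, 5): arr[0]=7 > arr[5]=3
(0, 6): arr[0]=7 > arr[6]=5
(1, 2): arr[1]=12 > arr[2]=3
(1, 4): arr[1]=12 > arr[4]=1
(1, 5): arr[1]=12 > arr[5]=3
(1, 6): arr[1]=12 > arr[6]=5
(1, 7): arr[1]=12 > arr[7]=11
(2, 4): arr[2]=3 > arr[4]=1
(3, 4): arr[3]=20 > arr[4]=1
(3, 5): arr[3]=20 > arr[5]=3
(3, 6): arr[3]=20 > arr[6]=5
(3, 7): arr[3]=20 > arr[7]=11

Total inversions: 14

The array has 14 inversion(s): (0,2), (0,4), (0,5), (0,6), (1,2), (1,4), (1,5), (1,6), (1,7), (2,4), (3,4), (3,5), (3,6), (3,7). Each pair (i,j) satisfies i < j and arr[i] > arr[j].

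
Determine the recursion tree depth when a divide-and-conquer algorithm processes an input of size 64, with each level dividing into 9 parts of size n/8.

For divide and conquer with division factor 8:

Problem sizes at each level:
Level 0: 64
Level 1: 8
Level 2: 1

The root is level 0 and the size-1 base case is level 2 (the tree spans levels 0 through 2, i.e. 3 levels counting the root), so the depth is the number of divisions: log_8(64) = 2

The recursion tree depth is log_8(64) = 2. At each level, the problem size is divided by 8, so it takes 2 divisions to reduce to a base case of size 1. The algorithm makes 9 recursive calls at each level.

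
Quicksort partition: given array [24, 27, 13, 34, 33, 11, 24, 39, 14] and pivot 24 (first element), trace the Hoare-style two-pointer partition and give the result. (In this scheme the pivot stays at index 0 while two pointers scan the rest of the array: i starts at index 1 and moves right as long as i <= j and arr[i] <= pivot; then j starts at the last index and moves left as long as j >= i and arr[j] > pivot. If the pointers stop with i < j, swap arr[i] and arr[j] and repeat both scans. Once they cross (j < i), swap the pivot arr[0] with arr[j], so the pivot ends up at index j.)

Hoare-style two-pointer partition with pivot = 24:

Initial array: [24, 27, 13, 34, 33, 11, 24, 39, 14]

Pointers start at i = 1, j = 8.
i stops at index 1 (arr[1]=27 > 24), j stops at index 8 (arr[8]=14 <= 24): swap arr[1] and arr[8], array becomes [24, 14, 13, 34, 33, 11, 24, 39, 27]
i stops at index 3 (arr[3]=34 > 24), j stops at index 6 (arr[6]=24 <= 24): swap arr[3] and arr[6], array becomes [24, 14, 13, 24, 33, 11, 34, 39, 27]
i stops at index 4 (arr[4]=33 > 24), j stops at index 5 (arr[5]=11 <= 24): swap arr[4] and arr[5], array becomes [24, 14, 13, 24, 11, 33, 34, 39, 27]
i ends at 5, j ends at 4: the pointers have crossed (j < i), so scanning stops.

Swap pivot arr[0] with arr[4] to place pivot at position 4: [11, 14, 13, 24, 24, 33, 34, 39, 27]
Pivot position: 4

After partitioning with pivot 24, the array becomes [11, 14, 13, 24, 24, 33, 34, 39, 27]. The pivot is placed at index 4. All elements to the left of the pivot are <= 24, and all elements to the right are > 24.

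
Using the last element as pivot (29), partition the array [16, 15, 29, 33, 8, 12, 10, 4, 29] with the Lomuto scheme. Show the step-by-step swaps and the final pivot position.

Lomuto partition with pivot = 29:

Initial array: [16, 15, 29, 33, 8, 12, 10, 4, 29]

arr[0]=16 <= 29: swap with position 0, array becomes [16, 15, 29, 33, 8, 12, 10, 4, 29]
arr[1]=15 <= 29: swap with position 1, array becomes [16, 15, 29, 33, 8, 12, 10, 4, 29]
arr[2]=29 <= 29: swap with position 2, array becomes [16, 15, 29, 33, 8, 12, 10, 4, 29]
arr[3]=33 > 29: no swap
arr[4]=8 <= 29: swap with position 3, array becomes [16, 15, 29, 8, 33, 12, 10, 4, 29]
arr[5]=12 <= 29: swap with position 4, array becomes [16, 15, 29, 8, 12, 33, 10, 4, 29]
arr[6]=10 <= 29: swap with position 5, array becomes [16, 15, 29, 8, 12, 10, 33, 4, 29]
arr[7]=4 <= 29: swap with position 6, array becomes [16, 15, 29, 8, 12, 10, 4, 33, 29]

Place pivot at position 7: [16, 15, 29, 8, 12, 10, 4, 29, 33]
Pivot position: 7

After partitioning with pivot 29, the array becomes [16, 15, 29, 8, 12, 10, 4, 29, 33]. The pivot is placed at index 7. All elements to the left of the pivot are <= 29, and all elements to the right are > 29.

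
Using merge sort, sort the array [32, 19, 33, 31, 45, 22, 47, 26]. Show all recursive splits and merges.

Merge sort trace:

Split: [32, 19, 33, 31, 45, 22, 47, 26] -> [32, 19, 33, 31] and [45, 22, 47, 26]
  Split: [32, 19, 33, 31] -> [32, 19] and [33, 31]
    Split: [32, 19] -> [32] and [19]
    Merge: [32] + [19] -> [19, 32]
    Split: [33, 31] -> [33] and [31]
    Merge: [33] + [31] -> [31, 33]
  Merge: [19, 32] + [31, 33] -> [19, 31, 32, 33]
  Split: [45, 22, 47, 26] -> [45, 22] and [47, 26]
    Split: [45, 22] -> [45] and [22]
    Merge: [45] + [22] -> [22, 45]
    Split: [47, 26] -> [47] and [26]
    Merge: [47] + [26] -> [26, 47]
  Merge: [22, 45] + [26, 47] -> [22, 26, 45, 47]
Merge: [19, 31, 32, 33] + [22, 26, 45, 47] -> [19, 22, 26, 31, 32, 33, 45, 47]

Final sorted array: [19, 22, 26, 31, 32, 33, 45, 47]

The merge sort proceeds by recursively splitting the array and merging sorted halves.
After all merges, the sorted array is [19, 22, 26, 31, 32, 33, 45, 47].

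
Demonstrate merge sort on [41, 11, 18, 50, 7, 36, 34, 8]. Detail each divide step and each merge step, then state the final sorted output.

Merge sort trace:

Split: [41, 11, 18, 50, 7, 36, 34, 8] -> [41, 11, 18, 50] and [7, 36, 34, 8]
  Split: [41, 11, 18, 50] -> [41, 11] and [18, 50]
    Split: [41, 11] -> [41] and [11]
    Merge: [41] + [11] -> [11, 41]
    Split: [18, 50] -> [18] and [50]
    Merge: [18] + [50] -> [18, 50]
  Merge: [11, 41] + [18, 50] -> [11, 18, 41, 50]
  Split: [7, 36, 34, 8] -> [7, 36] and [34, 8]
    Split: [7, 36] -> [7] and [36]
    Merge: [7] + [36] -> [7, 36]
    Split: [34, 8] -> [34] and [8]
    Merge: [34] + [8] -> [8, 34]
  Merge: [7, 36] + [8, 34] -> [7, 8, 34, 36]
Merge: [11, 18, 41, 50] + [7, 8, 34, 36] -> [7, 8, 11, 18, 34, 36, 41, 50]

Final sorted array: [7, 8, 11, 18, 34, 36, 41, 50]

The merge sort proceeds by recursively splitting the array and merging sorted halves.
After all merges, the sorted array is [7, 8, 11, 18, 34, 36, 41, 50].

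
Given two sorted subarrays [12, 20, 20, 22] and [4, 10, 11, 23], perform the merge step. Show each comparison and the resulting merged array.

Merging process:

Compare 12 vs 4: take 4 from right. Merged: [4]
Compare 12 vs 10: take 10 from right. Merged: [4, 10]
Compare 12 vs 11: take 11 from right. Merged: [4, 10, 11]
Compare 12 vs 23: take 12 from left. Merged: [4, 10, 11, 12]
Compare 20 vs 23: take 20 from left. Merged: [4, 10, 11, 12, 20]
Compare 20 vs 23: take 20 from left. Merged: [4, 10, 11, 12, 20, 20]
Compare 22 vs 23: take 22 from left. Merged: [4, 10, 11, 12, 20, 20, 22]
Append remaining from right: [23]. Merged: [4, 10, 11, 12, 20, 20, 22, 23]

Final merged array: [4, 10, 11, 12, 20, 20, 22, 23]
Total comparisons: 7

The merged array is [4, 10, 11, 12, 20, 20, 22, 23], requiring 7 comparisons. The merge step runs in O(n) time where n is the total number of elements.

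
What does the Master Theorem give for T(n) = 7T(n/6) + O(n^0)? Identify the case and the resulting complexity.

Master Theorem for T(n) = 7T(n/6) + O(n^0):

a = 7, b = 6, c = 0
log_b(a) = log_6(7) = 1.0860

Case 1: c = 0 < log_6(7) = 1.0860
T(n) = O(n^(log_6 7))

For T(n) = 7T(n/6) + O(n^0): log_6(7) = 1.0860. This is Case 1 of the Master Theorem (c < log_b(a), work dominated by leaves), giving O(n^(log_6 7)).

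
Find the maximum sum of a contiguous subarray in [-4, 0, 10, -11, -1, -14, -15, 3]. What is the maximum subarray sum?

Using Kadane's algorithm on [-4, 0, 10, -11, -1, -14, -15, 3]:

Scanning through the array:
Position 1 (value 0): max_ending_here = 0, max_so_far = 0
Position 2 (value 10): max_ending_here = 10, max_so_far = 10
Position 3 (value -11): max_ending_here = -1, max_so_far = 10
Position 4 (value -1): max_ending_here = -1, max_so_far = 10
Position 5 (value -14): max_ending_here = -14, max_so_far = 10
Position 6 (value -15): max_ending_here = -15, max_so_far = 10
Position 7 (value 3): max_ending_here = 3, max_so_far = 10

Maximum subarray: [0, 10]
Maximum sum: 10

The maximum subarray is [0, 10] with sum 10. This subarray runs from index 1 to index 2.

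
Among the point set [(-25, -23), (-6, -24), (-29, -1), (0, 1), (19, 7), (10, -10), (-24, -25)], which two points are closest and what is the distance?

Computing all pairwise distances among 7 points:

d((-25, -23), (-6, -24)) = 19.0263
d((-25, -23), (-29, -1)) = 22.3607
d((-25, -23), (0, 1)) = 34.6554
d((-25, -23), (19, 7)) = 53.2541
d((-25, -23), (10, -10)) = 37.3363
d((-25, -23), (-24, -25)) = 2.2361 <-- minimum
d((-6, -24), (-29, -1)) = 32.5269
d((-6, -24), (0, 1)) = 25.7099
d((-6, -24), (19, 7)) = 39.8246
d((-6, -24), (10, -10)) = 21.2603
d((-6, -24), (-24, -25)) = 18.0278
d((-29, -1), (0, 1)) = 29.0689
d((-29, -1), (19, 7)) = 48.6621
d((-29, -1), (10, -10)) = 40.025
d((-29, -1), (-24, -25)) = 24.5153
d((0, 1), (19, 7)) = 19.9249
d((0, 1), (10, -10)) = 14.8661
d((0, 1), (-24, -25)) = 35.3836
d((19, 7), (10, -10)) = 19.2354
d((19, 7), (-24, -25)) = 53.6004
d((10, -10), (-24, -25)) = 37.1618

Closest pair: (-25, -23) and (-24, -25) with distance 2.2361

The closest pair is (-25, -23) and (-24, -25) with Euclidean distance 2.2361. For 7 points, brute-force pairwise comparison is shown above. For large n, the divide-and-conquer algorithm (sort by x, recurse on halves, check the dividing strip) achieves O(n log n).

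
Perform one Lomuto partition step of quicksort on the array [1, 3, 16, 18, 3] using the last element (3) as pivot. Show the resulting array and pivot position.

Lomuto partition with pivot = 3:

Initial array: [1, 3, 16, 18, 3]

arr[0]=1 <= 3: swap with position 0, array becomes [1, 3, 16, 18, 3]
arr[1]=3 <= 3: swap with position 1, array becomes [1, 3, 16, 18, 3]
arr[2]=16 > 3: no swap
arr[3]=18 > 3: no swap

Place pivot at position 2: [1, 3, 3, 18, 16]
Pivot position: 2

After partitioning with pivot 3, the array becomes [1, 3, 3, 18, 16]. The pivot is placed at index 2. All elements to the left of the pivot are <= 3, and all elements to the right are > 3.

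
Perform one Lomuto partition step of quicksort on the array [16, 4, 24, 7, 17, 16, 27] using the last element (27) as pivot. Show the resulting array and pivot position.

Lomuto partition with pivot = 27:

Initial array: [16, 4, 24, 7, 17, 16, 27]

arr[0]=16 <= 27: swap with position 0, array becomes [16, 4, 24, 7, 17, 16, 27]
arr[1]=4 <= 27: swap with position 1, array becomes [16, 4, 24, 7, 17, 16, 27]
arr[2]=24 <= 27: swap with position 2, array becomes [16, 4, 24, 7, 17, 16, 27]
arr[3]=7 <= 27: swap with position 3, array becomes [16, 4, 24, 7, 17, 16, 27]
arr[4]=17 <= 27: swap with position 4, array becomes [16, 4, 24, 7, 17, 16, 27]
arr[5]=16 <= 27: swap with position 5, array becomes [16, 4, 24, 7, 17, 16, 27]

Place pivot at position 6: [16, 4, 24, 7, 17, 16, 27]
Pivot position: 6

After partitioning with pivot 27, the array becomes [16, 4, 24, 7, 17, 16, 27]. The pivot is placed at index 6. All elements to the left of the pivot are <= 27, and all elements to the right are > 27.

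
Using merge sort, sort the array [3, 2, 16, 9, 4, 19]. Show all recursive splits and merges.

Merge sort trace:

Split: [3, 2, 16, 9, 4, 19] -> [3, 2, 16] and [9, 4, 19]
  Split: [3, 2, 16] -> [3] and [2, 16]
    Split: [2, 16] -> [2] and [16]
    Merge: [2] + [16] -> [2, 16]
  Merge: [3] + [2, 16] -> [2, 3, 16]
  Split: [9, 4, 19] -> [9] and [4, 19]
    Split: [4, 19] -> [4] and [19]
    Merge: [4] + [19] -> [4, 19]
  Merge: [9] + [4, 19] -> [4, 9, 19]
Merge: [2, 3, 16] + [4, 9, 19] -> [2, 3, 4, 9, 16, 19]

Final sorted array: [2, 3, 4, 9, 16, 19]

The merge sort proceeds by recursively splitting the array and merging sorted halves.
After all merges, the sorted array is [2, 3, 4, 9, 16, 19].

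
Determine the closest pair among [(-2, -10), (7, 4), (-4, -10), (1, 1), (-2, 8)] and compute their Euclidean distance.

Computing all pairwise distances among 5 points:

d((-2, -10), (7, 4)) = 16.6433
d((-2, -10), (-4, -10)) = 2.0 <-- minimum
d((-2, -10), (1, 1)) = 11.4018
d((-2, -10), (-2, 8)) = 18.0
d((7, 4), (-4, -10)) = 17.8045
d((7, 4), (1, 1)) = 6.7082
d((7, 4), (-2, 8)) = 9.8489
d((-4, -10), (1, 1)) = 12.083
d((-4, -10), (-2, 8)) = 18.1108
d((1, 1), (-2, 8)) = 7.6158

Closest pair: (-2, -10) and (-4, -10) with distance 2.0

The closest pair is (-2, -10) and (-4, -10) with Euclidean distance 2.0. For 5 points, brute-force pairwise comparison is shown above. For large n, the divide-and-conquer algorithm (sort by x, recurse on halves, check the dividing strip) achieves O(n log n).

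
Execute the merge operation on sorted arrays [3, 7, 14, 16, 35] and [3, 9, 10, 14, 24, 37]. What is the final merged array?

Merging process:

Compare 3 vs 3: take 3 from left. Merged: [3]
Compare 7 vs 3: take 3 from right. Merged: [3, 3]
Compare 7 vs 9: take 7 from left. Merged: [3, 3, 7]
Compare 14 vs 9: take 9 from right. Merged: [3, 3, 7, 9]
Compare 14 vs 10: take 10 from right. Merged: [3, 3, 7, 9, 10]
Compare 14 vs 14: take 14 from left. Merged: [3, 3, 7, 9, 10, 14]
Compare 16 vs 14: take 14 from right. Merged: [3, 3, 7, 9, 10, 14, 14]
Compare 16 vs 24: take 16 from left. Merged: [3, 3, 7, 9, 10, 14, 14, 16]
Compare 35 vs 24: take 24 from right. Merged: [3, 3, 7, 9, 10, 14, 14, 16, 24]
Compare 35 vs 37: take 35 from left. Merged: [3, 3, 7, 9, 10, 14, 14, 16, 24, 35]
Append remaining from right: [37]. Merged: [3, 3, 7, 9, 10, 14, 14, 16, 24, 35, 37]

Final merged array: [3, 3, 7, 9, 10, 14, 14, 16, 24, 35, 37]
Total comparisons: 10

The merged array is [3, 3, 7, 9, 10, 14, 14, 16, 24, 35, 37], requiring 10 comparisons. The merge step runs in O(n) time where n is the total number of elements.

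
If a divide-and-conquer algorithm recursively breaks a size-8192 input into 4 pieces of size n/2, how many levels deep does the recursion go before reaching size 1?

For divide and conquer with division factor 2:

Problem sizes at each level:
Level 0: 8192
Level 1: 4096
Level 2: 2048
Level 3: 1024
Level 4: 512
Level 5: 256
Level 6: 128
Level 7: 64
Level 8: 32
Level 9: 16
Level 10: 8
Level 11: 4
Level 12: 2
Level 13: 1

The root is level 0 and the size-1 base case is level 13 (the tree spans levels 0 through 13, i.e. 14 levels counting the root), so the depth is the number of divisions: log_2(8192) = 13

The recursion tree depth is log_2(8192) = 13. At each level, the problem size is divided by 2, so it takes 13 divisions to reduce to a base case of size 1. The algorithm makes 4 recursive calls at each level.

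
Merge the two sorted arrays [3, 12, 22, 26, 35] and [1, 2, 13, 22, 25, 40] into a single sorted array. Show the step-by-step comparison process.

Merging process:

Compare 3 vs 1: take 1 from right. Merged: [1]
Compare 3 vs 2: take 2 from right. Merged: [1, 2]
Compare 3 vs 13: take 3 from left. Merged: [1, 2, 3]
Compare 12 vs 13: take 12 from left. Merged: [1, 2, 3, 12]
Compare 22 vs 13: take 13 from right. Merged: [1, 2, 3, 12, 13]
Compare 22 vs 22: take 22 from left. Merged: [1, 2, 3, 12, 13, 22]
Compare 26 vs 22: take 22 from right. Merged: [1, 2, 3, 12, 13, 22, 22]
Compare 26 vs 25: take 25 from right. Merged: [1, 2, 3, 12, 13, 22, 22, 25]
Compare 26 vs 40: take 26 from left. Merged: [1, 2, 3, 12, 13, 22, 22, 25, 26]
Compare 35 vs 40: take 35 from left. Merged: [1, 2, 3, 12, 13, 22, 22, 25, 26, 35]
Append remaining from right: [40]. Merged: [1, 2, 3, 12, 13, 22, 22, 25, 26, 35, 40]

Final merged array: [1, 2, 3, 12, 13, 22, 22, 25, 26, 35, 40]
Total comparisons: 10

The merged array is [1, 2, 3, 12, 13, 22, 22, 25, 26, 35, 40], requiring 10 comparisons. The merge step runs in O(n) time where n is the total number of elements.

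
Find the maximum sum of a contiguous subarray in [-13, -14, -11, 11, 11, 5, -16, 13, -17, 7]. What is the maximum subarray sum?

Using Kadane's algorithm on [-13, -14, -11, 11, 11, 5, -16, 13, -17, 7]:

Scanning through the array:
Position 1 (value -14): max_ending_here = -14, max_so_far = -13
Position 2 (value -11): max_ending_here = -11, max_so_far = -11
Position 3 (value 11): max_ending_here = 11, max_so_far = 11
Position 4 (value 11): max_ending_here = 22, max_so_far = 22
Position 5 (value 5): max_ending_here = 27, max_so_far = 27
Position 6 (value -16): max_ending_here = 11, max_so_far = 27
Position 7 (value 13): max_ending_here = 24, max_so_far = 27
Position 8 (value -17): max_ending_here = 7, max_so_far = 27
Position 9 (value 7): max_ending_here = 14, max_so_far = 27

Maximum subarray: [11, 11, 5]
Maximum sum: 27

The maximum subarray is [11, 11, 5] with sum 27. This subarray runs from index 3 to index 5.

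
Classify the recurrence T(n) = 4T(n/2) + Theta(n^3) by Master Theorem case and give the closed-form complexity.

Master Theorem for T(n) = 4T(n/2) + O(n^3):

a = 4, b = 2, c = 3
log_b(a) = log_2(4) = 2.0000

Case 3: c = 3 > log_2(4) = 2.0000
T(n) = O(n^3) = O(n^3)

For T(n) = 4T(n/2) + O(n^3): log_2(4) = 2.0000. This is Case 3 of the Master Theorem (c > log_b(a), work dominated by root), giving O(n^3).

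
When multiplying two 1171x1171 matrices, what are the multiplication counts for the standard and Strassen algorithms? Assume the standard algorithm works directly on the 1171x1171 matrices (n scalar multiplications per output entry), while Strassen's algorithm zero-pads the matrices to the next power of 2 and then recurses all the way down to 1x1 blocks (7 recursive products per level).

Matrix multiplication for 1171x1171 matrices:

Strassen's algorithm requires power-of-2 dimensions. Pad 1171x1171 to 2048x2048 (next power of 2).

Standard algorithm: 1171^3 = 1605723211 multiplications
Strassen's algorithm: 7^(log2(2048)) = 7^11 = 1977326743 multiplications
Difference: 1605723211 - 1977326743 = -371603532 (Strassen uses MORE here due to padding overhead — for small or just-over-power-of-2 n, padding can outweigh the per-level savings)

Standard: 1605723211 multiplications (1171^3). Strassen: 1977326743 multiplications (7^11, after padding to 2048x2048). Strassen reduces 8 recursive multiplications to 7 at each level.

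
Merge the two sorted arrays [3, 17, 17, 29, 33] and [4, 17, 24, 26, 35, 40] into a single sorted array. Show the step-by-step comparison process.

Merging process:

Compare 3 vs 4: take 3 from left. Merged: [3]
Compare 17 vs 4: take 4 from right. Merged: [3, 4]
Compare 17 vs 17: take 17 from left. Merged: [3, 4, 17]
Compare 17 vs 17: take 17 from left. Merged: [3, 4, 17, 17]
Compare 29 vs 17: take 17 from right. Merged: [3, 4, 17, 17, 17]
Compare 29 vs 24: take 24 from right. Merged: [3, 4, 17, 17, 17, 24]
Compare 29 vs 26: take 26 from right. Merged: [3, 4, 17, 17, 17, 24, 26]
Compare 29 vs 35: take 29 from left. Merged: [3, 4, 17, 17, 17, 24, 26, 29]
Compare 33 vs 35: take 33 from left. Merged: [3, 4, 17, 17, 17, 24, 26, 29, 33]
Append remaining from right: [35, 40]. Merged: [3, 4, 17, 17, 17, 24, 26, 29, 33, 35, 40]

Final merged array: [3, 4, 17, 17, 17, 24, 26, 29, 33, 35, 40]
Total comparisons: 9

The merged array is [3, 4, 17, 17, 17, 24, 26, 29, 33, 35, 40], requiring 9 comparisons. The merge step runs in O(n) time where n is the total number of elements.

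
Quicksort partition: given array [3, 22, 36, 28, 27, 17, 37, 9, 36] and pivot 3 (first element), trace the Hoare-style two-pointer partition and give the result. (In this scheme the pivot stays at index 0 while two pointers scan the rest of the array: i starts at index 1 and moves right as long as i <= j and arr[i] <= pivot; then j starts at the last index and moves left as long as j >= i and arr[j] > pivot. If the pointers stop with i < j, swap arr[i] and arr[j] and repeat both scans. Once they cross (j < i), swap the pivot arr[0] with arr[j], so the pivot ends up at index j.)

Hoare-style two-pointer partition with pivot = 3:

Initial array: [3, 22, 36, 28, 27, 17, 37, 9, 36]

Pointers start at i = 1, j = 8.
i ends at 1, j ends at 0: the pointers have crossed (j < i), so scanning stops.

j = 0, so swapping arr[0] with arr[j] leaves the pivot at position 0: [3, 22, 36, 28, 27, 17, 37, 9, 36]
Pivot position: 0

After partitioning with pivot 3, the array becomes [3, 22, 36, 28, 27, 17, 37, 9, 36]. The pivot is placed at index 0. All elements to the left of the pivot are <= 3, and all elements to the right are > 3.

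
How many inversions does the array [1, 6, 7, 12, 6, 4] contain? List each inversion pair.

Finding inversions in [1, 6, 7, 12, 6, 4]:

(1, 5): arr[1]=6 > arr[5]=4
(2, 4): arr[2]=7 > arr[4]=6
(2, 5): arr[2]=7 > arr[5]=4
(3, 4): arr[3]=12 > arr[4]=6
(3, 5): arr[3]=12 > arr[5]=4
(4, 5): arr[4]=6 > arr[5]=4

Total inversions: 6

The array has 6 inversion(s): (1,5), (2,4), (2,5), (3,4), (3,5), (4,5). Each pair (i,j) satisfies i < j and arr[i] > arr[j].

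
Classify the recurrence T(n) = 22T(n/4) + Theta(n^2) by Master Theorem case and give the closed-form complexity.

Master Theorem for T(n) = 22T(n/4) + O(n^2):

a = 22, b = 4, c = 2
log_b(a) = log_4(22) = 2.2297

Case 1: c = 2 < log_4(22) = 2.2297
T(n) = O(n^(log_4 22))

For T(n) = 22T(n/4) + O(n^2): log_4(22) = 2.2297. This is Case 1 of the Master Theorem (c < log_b(a), work dominated by leaves), giving O(n^(log_4 22)).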